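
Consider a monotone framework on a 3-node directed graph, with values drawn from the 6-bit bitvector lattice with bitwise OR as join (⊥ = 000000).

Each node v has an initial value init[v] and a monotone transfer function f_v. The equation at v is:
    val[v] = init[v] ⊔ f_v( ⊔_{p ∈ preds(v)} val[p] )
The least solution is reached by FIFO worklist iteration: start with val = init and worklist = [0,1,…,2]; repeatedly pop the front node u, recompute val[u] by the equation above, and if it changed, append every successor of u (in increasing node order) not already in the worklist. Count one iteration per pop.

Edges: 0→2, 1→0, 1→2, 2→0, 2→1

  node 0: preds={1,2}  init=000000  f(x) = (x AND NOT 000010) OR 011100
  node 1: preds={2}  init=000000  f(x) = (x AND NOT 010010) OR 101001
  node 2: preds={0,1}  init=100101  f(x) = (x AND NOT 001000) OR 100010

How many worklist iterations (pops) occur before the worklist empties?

5

Worklist (5 pops):
  #1 pop 0: in=100101 → 111101 (was 000000); enqueue []
  #2 pop 1: in=100101 → 101101 (was 000000); enqueue [0]
  #3 pop 2: in=111101 → 110111 (was 100101); enqueue [1]
  #4 pop 0: in=111111 → 111101 (no change)
  #5 pop 1: in=110111 → 101101 (no change)

Fixpoint:
  val[0] = 111101
  val[1] = 101101
  val[2] = 110111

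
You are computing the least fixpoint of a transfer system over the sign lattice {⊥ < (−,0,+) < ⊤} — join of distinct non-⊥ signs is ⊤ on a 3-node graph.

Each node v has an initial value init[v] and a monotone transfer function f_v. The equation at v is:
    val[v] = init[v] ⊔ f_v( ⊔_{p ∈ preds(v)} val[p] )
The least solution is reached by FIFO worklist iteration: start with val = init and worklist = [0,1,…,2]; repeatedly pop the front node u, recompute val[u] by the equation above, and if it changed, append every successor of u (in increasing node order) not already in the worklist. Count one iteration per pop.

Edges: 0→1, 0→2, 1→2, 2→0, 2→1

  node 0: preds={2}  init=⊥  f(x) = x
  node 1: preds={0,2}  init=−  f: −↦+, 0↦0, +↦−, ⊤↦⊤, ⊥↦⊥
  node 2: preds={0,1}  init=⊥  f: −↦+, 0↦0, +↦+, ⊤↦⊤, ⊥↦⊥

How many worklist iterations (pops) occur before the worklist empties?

9

Trace (9 dequeues):
  [1] u=0 | in ⊥ | out ⊥ | ==
  [2] u=1 | in ⊥ | out − | ==
  [3] u=2 | in − | out + | prev ⊥ | push {0,1}
  [4] u=0 | in + | out + | prev ⊥ | push {2}
  [5] u=1 | in + | out − | ==
  [6] u=2 | in ⊤ | out ⊤ | prev + | push {0,1}
  [7] u=0 | in ⊤ | out ⊤ | prev + | push {2}
  [8] u=1 | in ⊤ | out ⊤ | prev − | push {}
  [9] u=2 | in ⊤ | out ⊤ | ==

Converged values:
  [0] ⊤
  [1] ⊤
  [2] ⊤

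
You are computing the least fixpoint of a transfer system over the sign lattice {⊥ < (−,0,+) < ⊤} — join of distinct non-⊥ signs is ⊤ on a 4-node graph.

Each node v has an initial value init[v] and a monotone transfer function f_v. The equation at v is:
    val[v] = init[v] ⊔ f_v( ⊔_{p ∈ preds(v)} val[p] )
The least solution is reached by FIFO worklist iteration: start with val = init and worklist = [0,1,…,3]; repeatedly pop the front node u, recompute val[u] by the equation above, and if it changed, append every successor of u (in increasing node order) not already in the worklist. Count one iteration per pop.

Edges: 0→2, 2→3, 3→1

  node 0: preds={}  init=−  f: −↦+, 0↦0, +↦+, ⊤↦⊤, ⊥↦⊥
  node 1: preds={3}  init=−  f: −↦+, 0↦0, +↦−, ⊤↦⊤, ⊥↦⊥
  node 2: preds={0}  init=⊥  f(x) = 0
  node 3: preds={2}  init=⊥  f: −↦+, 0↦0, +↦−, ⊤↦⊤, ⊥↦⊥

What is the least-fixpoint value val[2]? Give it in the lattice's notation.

0

Trace (5 dequeues):
  [1] u=0 | in ⊥ | out − | ==
  [2] u=1 | in ⊥ | out − | ==
  [3] u=2 | in − | out 0 | prev ⊥ | push {}
  [4] u=3 | in 0 | out 0 | prev ⊥ | push {1}
  [5] u=1 | in 0 | out ⊤ | prev − | push {}

Converged values:
  [0] −
  [1] ⊤
  [2] 0
  [3] 0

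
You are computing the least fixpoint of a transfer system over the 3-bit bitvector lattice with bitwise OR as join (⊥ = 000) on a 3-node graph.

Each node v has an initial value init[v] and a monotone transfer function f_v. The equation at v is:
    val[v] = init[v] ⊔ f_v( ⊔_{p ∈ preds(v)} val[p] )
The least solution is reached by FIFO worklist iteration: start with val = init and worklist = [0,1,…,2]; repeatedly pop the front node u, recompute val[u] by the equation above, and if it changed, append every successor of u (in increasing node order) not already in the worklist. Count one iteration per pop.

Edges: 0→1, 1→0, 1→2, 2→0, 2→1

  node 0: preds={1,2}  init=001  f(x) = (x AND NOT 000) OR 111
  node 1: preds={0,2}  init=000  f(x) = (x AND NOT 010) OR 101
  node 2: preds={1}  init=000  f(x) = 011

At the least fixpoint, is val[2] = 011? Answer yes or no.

Trace (5 dequeues):
  [1] u=0 | in 000 | out 111 | prev 001 | push {}
  [2] u=1 | in 111 | out 101 | prev 000 | push {0}
  [3] u=2 | in 101 | out 011 | prev 000 | push {1}
  [4] u=0 | in 111 | out 111 | ==
  [5] u=1 | in 111 | out 101 | ==

Converged values:
  [0] 111
  [1] 101
  [2] 011

yes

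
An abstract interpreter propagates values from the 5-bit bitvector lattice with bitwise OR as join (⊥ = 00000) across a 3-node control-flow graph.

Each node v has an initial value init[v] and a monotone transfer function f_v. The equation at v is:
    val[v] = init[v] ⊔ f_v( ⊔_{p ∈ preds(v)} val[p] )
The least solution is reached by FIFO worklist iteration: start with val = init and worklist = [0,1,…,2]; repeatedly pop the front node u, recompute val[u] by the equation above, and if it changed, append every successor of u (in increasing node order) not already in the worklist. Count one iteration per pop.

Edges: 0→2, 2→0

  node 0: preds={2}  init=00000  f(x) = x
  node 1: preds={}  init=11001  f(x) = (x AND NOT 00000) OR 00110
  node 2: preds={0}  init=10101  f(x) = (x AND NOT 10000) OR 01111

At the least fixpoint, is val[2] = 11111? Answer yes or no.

Iteration log — 5 steps:
  step 1. node 0  ⊔preds=10101  new=10101  old=00000  +wl: 
  step 2. node 1  ⊔preds=00000  new=11111  old=11001  +wl: 
  step 3. node 2  ⊔preds=10101  new=11111  old=10101  +wl: 0
  step 4. node 0  ⊔preds=11111  new=11111  old=10101  +wl: 2
  step 5. node 2  ⊔preds=11111  new=11111  stable

Least fixpoint reached:
  node 0: 11111
  node 1: 11111
  node 2: 11111

yes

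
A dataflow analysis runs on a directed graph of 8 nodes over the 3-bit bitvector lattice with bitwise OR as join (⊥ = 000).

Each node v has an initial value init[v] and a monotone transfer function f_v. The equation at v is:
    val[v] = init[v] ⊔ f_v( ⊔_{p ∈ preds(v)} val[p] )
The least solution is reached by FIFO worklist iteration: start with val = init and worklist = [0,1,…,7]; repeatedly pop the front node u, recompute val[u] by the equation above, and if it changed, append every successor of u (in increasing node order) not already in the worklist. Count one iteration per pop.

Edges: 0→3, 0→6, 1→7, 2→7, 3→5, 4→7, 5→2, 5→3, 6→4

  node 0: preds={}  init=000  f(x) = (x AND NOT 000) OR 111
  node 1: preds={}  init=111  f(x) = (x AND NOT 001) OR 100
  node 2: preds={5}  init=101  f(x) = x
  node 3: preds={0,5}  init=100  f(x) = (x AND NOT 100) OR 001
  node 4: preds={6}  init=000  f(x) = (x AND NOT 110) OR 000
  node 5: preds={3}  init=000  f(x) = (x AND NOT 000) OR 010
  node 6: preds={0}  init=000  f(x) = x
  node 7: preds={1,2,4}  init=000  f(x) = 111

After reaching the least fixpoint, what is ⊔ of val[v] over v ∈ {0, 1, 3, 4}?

111

Trace (12 dequeues):
  [1] u=0 | in 000 | out 111 | prev 000 | push {}
  [2] u=1 | in 000 | out 111 | ==
  [3] u=2 | in 000 | out 101 | ==
  [4] u=3 | in 111 | out 111 | prev 100 | push {}
  [5] u=4 | in 000 | out 000 | ==
  [6] u=5 | in 111 | out 111 | prev 000 | push {2,3}
  [7] u=6 | in 111 | out 111 | prev 000 | push {4}
  [8] u=7 | in 111 | out 111 | prev 000 | push {}
  [9] u=2 | in 111 | out 111 | prev 101 | push {7}
  [10] u=3 | in 111 | out 111 | ==
  [11] u=4 | in 111 | out 001 | prev 000 | push {}
  [12] u=7 | in 111 | out 111 | ==

Converged values:
  [0] 111
  [1] 111
  [2] 111
  [3] 111
  [4] 001
  [5] 111
  [6] 111
  [7] 111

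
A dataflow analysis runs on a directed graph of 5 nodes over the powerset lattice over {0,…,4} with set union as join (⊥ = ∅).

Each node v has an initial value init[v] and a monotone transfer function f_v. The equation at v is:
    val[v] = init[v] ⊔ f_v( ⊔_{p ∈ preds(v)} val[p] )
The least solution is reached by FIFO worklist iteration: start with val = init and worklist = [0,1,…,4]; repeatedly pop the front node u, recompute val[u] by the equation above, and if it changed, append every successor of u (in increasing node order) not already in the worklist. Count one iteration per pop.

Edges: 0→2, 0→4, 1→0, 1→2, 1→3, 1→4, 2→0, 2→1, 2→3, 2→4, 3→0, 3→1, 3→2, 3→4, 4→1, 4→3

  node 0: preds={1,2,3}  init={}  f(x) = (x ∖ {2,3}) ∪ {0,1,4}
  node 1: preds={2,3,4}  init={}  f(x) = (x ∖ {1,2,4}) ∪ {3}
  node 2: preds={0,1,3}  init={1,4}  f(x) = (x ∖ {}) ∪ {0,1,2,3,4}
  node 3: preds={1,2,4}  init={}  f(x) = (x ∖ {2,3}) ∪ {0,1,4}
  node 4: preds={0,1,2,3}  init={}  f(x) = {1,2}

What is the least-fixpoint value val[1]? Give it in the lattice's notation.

{0,3}

Iteration log — 11 steps:
  step 1. node 0  ⊔preds={1,4}  new={0,1,4}  old={}  +wl: 
  step 2. node 1  ⊔preds={1,4}  new={3}  old={}  +wl: 0
  step 3. node 2  ⊔preds={0,1,3,4}  new={0,1,2,3,4}  old={1,4}  +wl: 1
  step 4. node 3  ⊔preds={0,1,2,3,4}  new={0,1,4}  old={}  +wl: 2
  step 5. node 4  ⊔preds={0,1,2,3,4}  new={1,2}  old={}  +wl: 3
  step 6. node 0  ⊔preds={0,1,2,3,4}  new={0,1,4}  stable
  step 7. node 1  ⊔preds={0,1,2,3,4}  new={0,3}  old={3}  +wl: 0,4
  step 8. node 2  ⊔preds={0,1,3,4}  new={0,1,2,3,4}  stable
  step 9. node 3  ⊔preds={0,1,2,3,4}  new={0,1,4}  stable
  step 10. node 0  ⊔preds={0,1,2,3,4}  new={0,1,4}  stable
  step 11. node 4  ⊔preds={0,1,2,3,4}  new={1,2}  stable

Least fixpoint reached:
  node 0: {0,1,4}
  node 1: {0,3}
  node 2: {0,1,2,3,4}
  node 3: {0,1,4}
  node 4: {1,2}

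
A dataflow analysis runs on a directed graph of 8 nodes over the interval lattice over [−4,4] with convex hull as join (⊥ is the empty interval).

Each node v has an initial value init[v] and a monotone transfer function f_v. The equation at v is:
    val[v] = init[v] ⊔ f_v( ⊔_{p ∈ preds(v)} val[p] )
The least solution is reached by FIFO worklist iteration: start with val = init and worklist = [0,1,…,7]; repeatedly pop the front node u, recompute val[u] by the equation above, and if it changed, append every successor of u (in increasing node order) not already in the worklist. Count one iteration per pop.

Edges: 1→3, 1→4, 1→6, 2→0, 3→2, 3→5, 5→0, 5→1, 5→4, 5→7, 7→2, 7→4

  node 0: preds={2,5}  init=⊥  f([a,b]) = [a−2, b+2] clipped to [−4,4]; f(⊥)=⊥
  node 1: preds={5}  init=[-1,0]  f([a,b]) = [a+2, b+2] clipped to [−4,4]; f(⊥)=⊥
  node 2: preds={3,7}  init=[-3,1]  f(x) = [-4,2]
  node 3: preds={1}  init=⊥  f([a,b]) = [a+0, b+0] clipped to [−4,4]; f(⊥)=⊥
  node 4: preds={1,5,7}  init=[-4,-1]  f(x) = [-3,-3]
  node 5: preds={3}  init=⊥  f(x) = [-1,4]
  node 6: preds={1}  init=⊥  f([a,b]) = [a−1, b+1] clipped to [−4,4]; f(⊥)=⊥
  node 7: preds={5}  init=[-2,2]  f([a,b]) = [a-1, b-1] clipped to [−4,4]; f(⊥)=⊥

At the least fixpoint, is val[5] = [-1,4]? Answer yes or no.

yes

Trace (16 dequeues):
  [1] u=0 | in [-3,1] | out [-4,3] | prev ⊥ | push {}
  [2] u=1 | in ⊥ | out [-1,0] | ==
  [3] u=2 | in [-2,2] | out [-4,2] | prev [-3,1] | push {0}
  [4] u=3 | in [-1,0] | out [-1,0] | prev ⊥ | push {2}
  [5] u=4 | in [-2,2] | out [-4,-1] | ==
  [6] u=5 | in [-1,0] | out [-1,4] | prev ⊥ | push {1,4}
  [7] u=6 | in [-1,0] | out [-2,1] | prev ⊥ | push {}
  [8] u=7 | in [-1,4] | out [-2,3] | prev [-2,2] | push {}
  [9] u=0 | in [-4,4] | out [-4,4] | prev [-4,3] | push {}
  [10] u=2 | in [-2,3] | out [-4,2] | ==
  [11] u=1 | in [-1,4] | out [-1,4] | prev [-1,0] | push {3,6}
  [12] u=4 | in [-2,4] | out [-4,-1] | ==
  [13] u=3 | in [-1,4] | out [-1,4] | prev [-1,0] | push {2,5}
  [14] u=6 | in [-1,4] | out [-2,4] | prev [-2,1] | push {}
  [15] u=2 | in [-2,4] | out [-4,2] | ==
  [16] u=5 | in [-1,4] | out [-1,4] | ==

Converged values:
  [0] [-4,4]
  [1] [-1,4]
  [2] [-4,2]
  [3] [-1,4]
  [4] [-4,-1]
  [5] [-1,4]
  [6] [-2,4]
  [7] [-2,3]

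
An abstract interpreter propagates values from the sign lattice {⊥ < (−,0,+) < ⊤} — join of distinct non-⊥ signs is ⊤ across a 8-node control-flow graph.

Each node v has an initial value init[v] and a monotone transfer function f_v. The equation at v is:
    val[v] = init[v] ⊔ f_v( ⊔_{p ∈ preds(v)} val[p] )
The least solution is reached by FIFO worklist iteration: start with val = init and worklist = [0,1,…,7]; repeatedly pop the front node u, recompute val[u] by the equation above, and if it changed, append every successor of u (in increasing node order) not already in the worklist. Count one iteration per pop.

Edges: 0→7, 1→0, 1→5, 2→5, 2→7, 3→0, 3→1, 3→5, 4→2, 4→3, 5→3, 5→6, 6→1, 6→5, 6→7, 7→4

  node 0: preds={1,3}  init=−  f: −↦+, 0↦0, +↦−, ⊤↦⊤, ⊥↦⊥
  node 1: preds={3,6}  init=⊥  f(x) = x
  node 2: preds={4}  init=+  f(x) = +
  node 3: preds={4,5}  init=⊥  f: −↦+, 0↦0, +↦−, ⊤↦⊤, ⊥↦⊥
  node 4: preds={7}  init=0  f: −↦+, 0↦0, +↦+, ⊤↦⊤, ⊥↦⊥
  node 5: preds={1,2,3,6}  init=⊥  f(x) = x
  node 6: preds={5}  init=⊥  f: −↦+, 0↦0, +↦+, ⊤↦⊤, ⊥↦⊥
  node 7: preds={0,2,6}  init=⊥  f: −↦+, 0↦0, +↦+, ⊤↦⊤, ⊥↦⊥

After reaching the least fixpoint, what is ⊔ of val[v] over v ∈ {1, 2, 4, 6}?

⊤

Trace (18 dequeues):
  [1] u=0 | in ⊥ | out − | ==
  [2] u=1 | in ⊥ | out ⊥ | ==
  [3] u=2 | in 0 | out + | ==
  [4] u=3 | in 0 | out 0 | prev ⊥ | push {0,1}
  [5] u=4 | in ⊥ | out 0 | ==
  [6] u=5 | in ⊤ | out ⊤ | prev ⊥ | push {3}
  [7] u=6 | in ⊤ | out ⊤ | prev ⊥ | push {5}
  [8] u=7 | in ⊤ | out ⊤ | prev ⊥ | push {4}
  [9] u=0 | in 0 | out ⊤ | prev − | push {7}
  [10] u=1 | in ⊤ | out ⊤ | prev ⊥ | push {0}
  [11] u=3 | in ⊤ | out ⊤ | prev 0 | push {1}
  [12] u=5 | in ⊤ | out ⊤ | ==
  [13] u=4 | in ⊤ | out ⊤ | prev 0 | push {2,3}
  [14] u=7 | in ⊤ | out ⊤ | ==
  [15] u=0 | in ⊤ | out ⊤ | ==
  [16] u=1 | in ⊤ | out ⊤ | ==
  [17] u=2 | in ⊤ | out + | ==
  [18] u=3 | in ⊤ | out ⊤ | ==

Converged values:
  [0] ⊤
  [1] ⊤
  [2] +
  [3] ⊤
  [4] ⊤
  [5] ⊤
  [6] ⊤
  [7] ⊤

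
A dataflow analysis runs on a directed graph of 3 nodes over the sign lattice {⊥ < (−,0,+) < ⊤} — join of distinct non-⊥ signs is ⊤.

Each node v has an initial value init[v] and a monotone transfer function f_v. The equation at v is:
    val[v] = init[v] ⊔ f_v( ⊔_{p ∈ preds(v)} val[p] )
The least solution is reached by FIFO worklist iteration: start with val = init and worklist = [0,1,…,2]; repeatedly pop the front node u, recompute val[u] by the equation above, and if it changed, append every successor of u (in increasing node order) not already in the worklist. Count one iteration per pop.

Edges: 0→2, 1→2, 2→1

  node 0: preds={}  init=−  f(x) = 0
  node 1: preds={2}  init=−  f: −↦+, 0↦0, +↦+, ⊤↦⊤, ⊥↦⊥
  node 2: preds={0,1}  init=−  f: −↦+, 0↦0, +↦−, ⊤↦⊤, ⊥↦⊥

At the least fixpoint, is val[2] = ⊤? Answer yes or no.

yes

Worklist (4 pops):
  #1 pop 0: in=⊥ → ⊤ (was −); enqueue []
  #2 pop 1: in=− → ⊤ (was −); enqueue []
  #3 pop 2: in=⊤ → ⊤ (was −); enqueue [1]
  #4 pop 1: in=⊤ → ⊤ (no change)

Fixpoint:
  val[0] = ⊤
  val[1] = ⊤
  val[2] = ⊤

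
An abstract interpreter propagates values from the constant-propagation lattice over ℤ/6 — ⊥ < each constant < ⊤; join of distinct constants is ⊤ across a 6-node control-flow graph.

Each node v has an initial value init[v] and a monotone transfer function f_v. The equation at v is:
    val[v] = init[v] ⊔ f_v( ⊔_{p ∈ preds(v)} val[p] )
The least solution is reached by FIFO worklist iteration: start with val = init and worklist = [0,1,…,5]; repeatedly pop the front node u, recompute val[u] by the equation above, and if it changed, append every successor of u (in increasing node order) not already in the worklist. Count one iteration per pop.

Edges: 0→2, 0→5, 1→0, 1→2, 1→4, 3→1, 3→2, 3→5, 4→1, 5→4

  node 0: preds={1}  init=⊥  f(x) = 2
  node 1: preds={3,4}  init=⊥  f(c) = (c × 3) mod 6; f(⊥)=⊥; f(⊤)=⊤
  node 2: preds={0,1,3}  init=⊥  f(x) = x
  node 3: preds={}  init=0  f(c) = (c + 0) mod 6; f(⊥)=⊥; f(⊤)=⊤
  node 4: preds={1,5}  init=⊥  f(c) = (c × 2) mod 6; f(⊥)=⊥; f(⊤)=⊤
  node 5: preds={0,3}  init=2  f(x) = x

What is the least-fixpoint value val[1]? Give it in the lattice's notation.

⊤

Trace (11 dequeues):
  [1] u=0 | in ⊥ | out 2 | prev ⊥ | push {}
  [2] u=1 | in 0 | out 0 | prev ⊥ | push {0}
  [3] u=2 | in ⊤ | out ⊤ | prev ⊥ | push {}
  [4] u=3 | in ⊥ | out 0 | ==
  [5] u=4 | in ⊤ | out ⊤ | prev ⊥ | push {1}
  [6] u=5 | in ⊤ | out ⊤ | prev 2 | push {4}
  [7] u=0 | in 0 | out 2 | ==
  [8] u=1 | in ⊤ | out ⊤ | prev 0 | push {0,2}
  [9] u=4 | in ⊤ | out ⊤ | ==
  [10] u=0 | in ⊤ | out 2 | ==
  [11] u=2 | in ⊤ | out ⊤ | ==

Converged values:
  [0] 2
  [1] ⊤
  [2] ⊤
  [3] 0
  [4] ⊤
  [5] ⊤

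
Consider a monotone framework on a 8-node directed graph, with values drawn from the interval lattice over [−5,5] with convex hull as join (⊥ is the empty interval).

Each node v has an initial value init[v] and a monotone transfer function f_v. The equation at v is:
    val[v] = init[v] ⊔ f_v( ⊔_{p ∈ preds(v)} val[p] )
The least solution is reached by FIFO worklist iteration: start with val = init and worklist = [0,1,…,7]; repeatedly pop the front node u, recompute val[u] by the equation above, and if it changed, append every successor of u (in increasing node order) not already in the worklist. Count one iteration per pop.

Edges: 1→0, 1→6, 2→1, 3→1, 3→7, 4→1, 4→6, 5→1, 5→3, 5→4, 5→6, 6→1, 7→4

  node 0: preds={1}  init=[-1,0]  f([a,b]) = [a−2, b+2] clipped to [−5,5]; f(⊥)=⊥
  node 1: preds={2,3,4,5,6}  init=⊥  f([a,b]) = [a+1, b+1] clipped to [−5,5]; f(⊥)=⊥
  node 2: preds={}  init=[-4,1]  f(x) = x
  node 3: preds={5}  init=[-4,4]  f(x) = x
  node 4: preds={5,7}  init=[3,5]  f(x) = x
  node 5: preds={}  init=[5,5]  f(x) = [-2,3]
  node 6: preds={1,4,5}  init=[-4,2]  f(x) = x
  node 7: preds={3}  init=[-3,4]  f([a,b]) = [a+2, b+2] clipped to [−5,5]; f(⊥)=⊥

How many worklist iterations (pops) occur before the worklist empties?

12

Iteration log — 12 steps:
  step 1. node 0  ⊔preds=⊥  new=[-1,0]  stable
  step 2. node 1  ⊔preds=[-4,5]  new=[-3,5]  old=⊥  +wl: 0
  step 3. node 2  ⊔preds=⊥  new=[-4,1]  stable
  step 4. node 3  ⊔preds=[5,5]  new=[-4,5]  old=[-4,4]  +wl: 1
  step 5. node 4  ⊔preds=[-3,5]  new=[-3,5]  old=[3,5]  +wl: 
  step 6. node 5  ⊔preds=⊥  new=[-2,5]  old=[5,5]  +wl: 3,4
  step 7. node 6  ⊔preds=[-3,5]  new=[-4,5]  old=[-4,2]  +wl: 
  step 8. node 7  ⊔preds=[-4,5]  new=[-3,5]  old=[-3,4]  +wl: 
  step 9. node 0  ⊔preds=[-3,5]  new=[-5,5]  old=[-1,0]  +wl: 
  step 10. node 1  ⊔preds=[-4,5]  new=[-3,5]  stable
  step 11. node 3  ⊔preds=[-2,5]  new=[-4,5]  stable
  step 12. node 4  ⊔preds=[-3,5]  new=[-3,5]  stable

Least fixpoint reached:
  node 0: [-5,5]
  node 1: [-3,5]
  node 2: [-4,1]
  node 3: [-4,5]
  node 4: [-3,5]
  node 5: [-2,5]
  node 6: [-4,5]
  node 7: [-3,5]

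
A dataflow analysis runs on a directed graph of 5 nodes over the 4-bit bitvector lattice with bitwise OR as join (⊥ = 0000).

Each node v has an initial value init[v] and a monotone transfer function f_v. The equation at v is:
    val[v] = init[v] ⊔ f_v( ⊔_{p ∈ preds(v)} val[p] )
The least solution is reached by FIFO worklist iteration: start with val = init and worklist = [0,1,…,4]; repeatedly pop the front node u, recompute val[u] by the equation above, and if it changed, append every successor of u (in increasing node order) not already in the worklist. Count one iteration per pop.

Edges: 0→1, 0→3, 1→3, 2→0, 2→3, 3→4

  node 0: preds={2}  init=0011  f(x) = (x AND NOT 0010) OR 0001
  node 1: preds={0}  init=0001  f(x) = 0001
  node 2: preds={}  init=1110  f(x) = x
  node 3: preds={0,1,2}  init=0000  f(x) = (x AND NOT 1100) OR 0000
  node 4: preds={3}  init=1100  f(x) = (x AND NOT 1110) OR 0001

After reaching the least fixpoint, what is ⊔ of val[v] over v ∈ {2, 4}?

Trace (5 dequeues):
  [1] u=0 | in 1110 | out 1111 | prev 0011 | push {}
  [2] u=1 | in 1111 | out 0001 | ==
  [3] u=2 | in 0000 | out 1110 | ==
  [4] u=3 | in 1111 | out 0011 | prev 0000 | push {}
  [5] u=4 | in 0011 | out 1101 | prev 1100 | push {}

Converged values:
  [0] 1111
  [1] 0001
  [2] 1110
  [3] 0011
  [4] 1101

1111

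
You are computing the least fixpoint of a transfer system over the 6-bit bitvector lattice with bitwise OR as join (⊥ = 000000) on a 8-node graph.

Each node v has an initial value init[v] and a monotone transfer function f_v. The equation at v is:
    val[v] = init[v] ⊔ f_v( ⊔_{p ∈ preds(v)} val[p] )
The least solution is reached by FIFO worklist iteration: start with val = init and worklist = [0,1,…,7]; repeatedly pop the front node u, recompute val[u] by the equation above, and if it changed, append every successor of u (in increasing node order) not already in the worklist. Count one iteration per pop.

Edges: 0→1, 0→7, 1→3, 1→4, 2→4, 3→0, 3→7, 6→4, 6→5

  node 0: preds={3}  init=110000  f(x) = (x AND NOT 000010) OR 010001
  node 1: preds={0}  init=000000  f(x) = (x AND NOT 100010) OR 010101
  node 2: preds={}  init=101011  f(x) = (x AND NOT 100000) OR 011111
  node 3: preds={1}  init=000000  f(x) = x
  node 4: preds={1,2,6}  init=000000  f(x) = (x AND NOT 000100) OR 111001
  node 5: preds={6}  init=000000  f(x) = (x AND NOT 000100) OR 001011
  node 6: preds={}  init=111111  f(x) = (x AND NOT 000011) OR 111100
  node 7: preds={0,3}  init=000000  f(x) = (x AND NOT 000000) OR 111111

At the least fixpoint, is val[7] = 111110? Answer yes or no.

Iteration log — 11 steps:
  step 1. node 0  ⊔preds=000000  new=110001  old=110000  +wl: 
  step 2. node 1  ⊔preds=110001  new=010101  old=000000  +wl: 
  step 3. node 2  ⊔preds=000000  new=111111  old=101011  +wl: 
  step 4. node 3  ⊔preds=010101  new=010101  old=000000  +wl: 0
  step 5. node 4  ⊔preds=111111  new=111011  old=000000  +wl: 
  step 6. node 5  ⊔preds=111111  new=111011  old=000000  +wl: 
  step 7. node 6  ⊔preds=000000  new=111111  stable
  step 8. node 7  ⊔preds=110101  new=111111  old=000000  +wl: 
  step 9. node 0  ⊔preds=010101  new=110101  old=110001  +wl: 1,7
  step 10. node 1  ⊔preds=110101  new=010101  stable
  step 11. node 7  ⊔preds=110101  new=111111  stable

Least fixpoint reached:
  node 0: 110101
  node 1: 010101
  node 2: 111111
  node 3: 010101
  node 4: 111011
  node 5: 111011
  node 6: 111111
  node 7: 111111

no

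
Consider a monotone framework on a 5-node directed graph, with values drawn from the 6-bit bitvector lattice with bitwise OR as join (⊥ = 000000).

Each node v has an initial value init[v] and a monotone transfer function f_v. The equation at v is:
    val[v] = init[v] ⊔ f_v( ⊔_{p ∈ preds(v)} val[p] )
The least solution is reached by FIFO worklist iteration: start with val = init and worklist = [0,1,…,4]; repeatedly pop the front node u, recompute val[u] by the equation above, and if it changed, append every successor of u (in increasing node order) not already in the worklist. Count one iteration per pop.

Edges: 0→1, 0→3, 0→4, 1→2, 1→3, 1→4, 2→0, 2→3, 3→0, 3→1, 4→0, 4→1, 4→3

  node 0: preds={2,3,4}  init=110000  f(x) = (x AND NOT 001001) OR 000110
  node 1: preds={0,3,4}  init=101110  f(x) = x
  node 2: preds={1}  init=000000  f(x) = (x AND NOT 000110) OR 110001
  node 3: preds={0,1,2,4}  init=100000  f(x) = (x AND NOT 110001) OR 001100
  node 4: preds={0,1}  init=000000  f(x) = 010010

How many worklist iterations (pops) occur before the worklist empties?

8

Iteration log — 8 steps:
  step 1. node 0  ⊔preds=100000  new=110110  old=110000  +wl: 
  step 2. node 1  ⊔preds=110110  new=111110  old=101110  +wl: 
  step 3. node 2  ⊔preds=111110  new=111001  old=000000  +wl: 0
  step 4. node 3  ⊔preds=111111  new=101110  old=100000  +wl: 1
  step 5. node 4  ⊔preds=111110  new=010010  old=000000  +wl: 3
  step 6. node 0  ⊔preds=111111  new=110110  stable
  step 7. node 1  ⊔preds=111110  new=111110  stable
  step 8. node 3  ⊔preds=111111  new=101110  stable

Least fixpoint reached:
  node 0: 110110
  node 1: 111110
  node 2: 111001
  node 3: 101110
  node 4: 010010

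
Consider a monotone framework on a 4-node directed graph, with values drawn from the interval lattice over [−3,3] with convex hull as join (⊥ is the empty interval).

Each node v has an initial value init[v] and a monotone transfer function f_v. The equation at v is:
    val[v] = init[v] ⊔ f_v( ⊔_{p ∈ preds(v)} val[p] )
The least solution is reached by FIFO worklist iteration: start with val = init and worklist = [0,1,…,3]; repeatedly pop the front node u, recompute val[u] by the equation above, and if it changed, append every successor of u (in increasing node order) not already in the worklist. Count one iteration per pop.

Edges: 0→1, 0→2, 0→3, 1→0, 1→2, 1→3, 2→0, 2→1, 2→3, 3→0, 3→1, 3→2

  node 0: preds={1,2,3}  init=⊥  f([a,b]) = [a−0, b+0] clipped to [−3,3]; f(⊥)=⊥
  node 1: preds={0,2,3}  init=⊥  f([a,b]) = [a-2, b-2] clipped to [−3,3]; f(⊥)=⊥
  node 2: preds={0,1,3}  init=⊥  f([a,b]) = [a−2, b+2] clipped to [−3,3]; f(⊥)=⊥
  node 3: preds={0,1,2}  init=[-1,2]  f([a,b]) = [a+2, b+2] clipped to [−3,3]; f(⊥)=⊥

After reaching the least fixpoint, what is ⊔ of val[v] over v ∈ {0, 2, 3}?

Worklist (9 pops):
  #1 pop 0: in=[-1,2] → [-1,2] (was ⊥); enqueue []
  #2 pop 1: in=[-1,2] → [-3,0] (was ⊥); enqueue [0]
  #3 pop 2: in=[-3,2] → [-3,3] (was ⊥); enqueue [1]
  #4 pop 3: in=[-3,3] → [-1,3] (was [-1,2]); enqueue [2]
  #5 pop 0: in=[-3,3] → [-3,3] (was [-1,2]); enqueue [3]
  #6 pop 1: in=[-3,3] → [-3,1] (was [-3,0]); enqueue [0]
  #7 pop 2: in=[-3,3] → [-3,3] (no change)
  #8 pop 3: in=[-3,3] → [-1,3] (no change)
  #9 pop 0: in=[-3,3] → [-3,3] (no change)

Fixpoint:
  val[0] = [-3,3]
  val[1] = [-3,1]
  val[2] = [-3,3]
  val[3] = [-1,3]

[-3,3]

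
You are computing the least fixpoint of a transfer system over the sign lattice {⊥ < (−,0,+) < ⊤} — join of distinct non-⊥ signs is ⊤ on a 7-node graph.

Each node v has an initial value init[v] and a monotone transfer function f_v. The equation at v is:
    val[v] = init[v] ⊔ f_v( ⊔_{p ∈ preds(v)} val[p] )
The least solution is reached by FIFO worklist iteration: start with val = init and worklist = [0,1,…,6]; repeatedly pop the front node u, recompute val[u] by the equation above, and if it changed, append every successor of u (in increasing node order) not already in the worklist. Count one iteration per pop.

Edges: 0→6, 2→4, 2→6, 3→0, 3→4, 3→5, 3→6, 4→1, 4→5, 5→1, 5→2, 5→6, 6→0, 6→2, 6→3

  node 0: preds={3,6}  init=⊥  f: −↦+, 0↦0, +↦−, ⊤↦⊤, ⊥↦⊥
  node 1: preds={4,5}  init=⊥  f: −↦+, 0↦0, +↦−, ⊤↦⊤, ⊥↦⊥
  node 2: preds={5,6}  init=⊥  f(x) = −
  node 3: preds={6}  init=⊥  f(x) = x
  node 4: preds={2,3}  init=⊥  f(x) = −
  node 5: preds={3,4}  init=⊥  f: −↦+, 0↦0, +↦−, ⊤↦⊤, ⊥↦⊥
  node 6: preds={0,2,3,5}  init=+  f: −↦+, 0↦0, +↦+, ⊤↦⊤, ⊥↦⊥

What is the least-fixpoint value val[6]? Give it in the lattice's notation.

⊤

Trace (15 dequeues):
  [1] u=0 | in + | out − | prev ⊥ | push {}
  [2] u=1 | in ⊥ | out ⊥ | ==
  [3] u=2 | in + | out − | prev ⊥ | push {}
  [4] u=3 | in + | out + | prev ⊥ | push {0}
  [5] u=4 | in ⊤ | out − | prev ⊥ | push {1}
  [6] u=5 | in ⊤ | out ⊤ | prev ⊥ | push {2}
  [7] u=6 | in ⊤ | out ⊤ | prev + | push {3}
  [8] u=0 | in ⊤ | out ⊤ | prev − | push {6}
  [9] u=1 | in ⊤ | out ⊤ | prev ⊥ | push {}
  [10] u=2 | in ⊤ | out − | ==
  [11] u=3 | in ⊤ | out ⊤ | prev + | push {0,4,5}
  [12] u=6 | in ⊤ | out ⊤ | ==
  [13] u=0 | in ⊤ | out ⊤ | ==
  [14] u=4 | in ⊤ | out − | ==
  [15] u=5 | in ⊤ | out ⊤ | ==

Converged values:
  [0] ⊤
  [1] ⊤
  [2] −
  [3] ⊤
  [4] −
  [5] ⊤
  [6] ⊤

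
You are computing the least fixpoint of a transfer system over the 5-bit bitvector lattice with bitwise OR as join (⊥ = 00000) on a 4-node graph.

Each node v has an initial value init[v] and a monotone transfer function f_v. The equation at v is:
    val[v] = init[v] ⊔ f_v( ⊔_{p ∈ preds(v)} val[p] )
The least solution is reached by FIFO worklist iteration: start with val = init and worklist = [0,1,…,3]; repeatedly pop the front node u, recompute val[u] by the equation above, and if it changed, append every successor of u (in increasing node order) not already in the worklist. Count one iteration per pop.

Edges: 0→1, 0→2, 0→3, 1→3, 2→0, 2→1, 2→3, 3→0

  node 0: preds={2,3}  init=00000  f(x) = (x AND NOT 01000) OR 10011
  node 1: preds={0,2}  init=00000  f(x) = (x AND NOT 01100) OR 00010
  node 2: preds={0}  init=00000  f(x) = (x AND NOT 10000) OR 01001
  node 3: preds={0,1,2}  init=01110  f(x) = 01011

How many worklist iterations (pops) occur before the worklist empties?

Worklist (6 pops):
  #1 pop 0: in=01110 → 10111 (was 00000); enqueue []
  #2 pop 1: in=10111 → 10011 (was 00000); enqueue []
  #3 pop 2: in=10111 → 01111 (was 00000); enqueue [0,1]
  #4 pop 3: in=11111 → 01111 (was 01110); enqueue []
  #5 pop 0: in=01111 → 10111 (no change)
  #6 pop 1: in=11111 → 10011 (no change)

Fixpoint:
  val[0] = 10111
  val[1] = 10011
  val[2] = 01111
  val[3] = 01111

6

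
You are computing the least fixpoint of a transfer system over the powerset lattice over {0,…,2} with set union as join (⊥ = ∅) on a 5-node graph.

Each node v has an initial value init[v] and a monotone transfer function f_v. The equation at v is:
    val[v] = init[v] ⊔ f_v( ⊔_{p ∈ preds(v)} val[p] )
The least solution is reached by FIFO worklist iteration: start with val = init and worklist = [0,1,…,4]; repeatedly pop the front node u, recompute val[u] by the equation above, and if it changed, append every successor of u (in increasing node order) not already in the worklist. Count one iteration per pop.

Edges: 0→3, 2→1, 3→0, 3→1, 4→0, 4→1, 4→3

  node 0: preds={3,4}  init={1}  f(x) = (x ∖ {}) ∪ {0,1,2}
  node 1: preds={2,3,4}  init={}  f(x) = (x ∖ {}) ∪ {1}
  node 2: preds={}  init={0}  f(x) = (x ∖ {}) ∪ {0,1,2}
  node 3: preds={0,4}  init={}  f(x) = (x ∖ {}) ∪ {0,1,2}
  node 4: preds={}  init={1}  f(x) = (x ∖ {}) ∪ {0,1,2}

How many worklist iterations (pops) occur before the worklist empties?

8

Worklist (8 pops):
  #1 pop 0: in={1} → {0,1,2} (was {1}); enqueue []
  #2 pop 1: in={0,1} → {0,1} (was {}); enqueue []
  #3 pop 2: in={} → {0,1,2} (was {0}); enqueue [1]
  #4 pop 3: in={0,1,2} → {0,1,2} (was {}); enqueue [0]
  #5 pop 4: in={} → {0,1,2} (was {1}); enqueue [3]
  #6 pop 1: in={0,1,2} → {0,1,2} (was {0,1}); enqueue []
  #7 pop 0: in={0,1,2} → {0,1,2} (no change)
  #8 pop 3: in={0,1,2} → {0,1,2} (no change)

Fixpoint:
  val[0] = {0,1,2}
  val[1] = {0,1,2}
  val[2] = {0,1,2}
  val[3] = {0,1,2}
  val[4] = {0,1,2}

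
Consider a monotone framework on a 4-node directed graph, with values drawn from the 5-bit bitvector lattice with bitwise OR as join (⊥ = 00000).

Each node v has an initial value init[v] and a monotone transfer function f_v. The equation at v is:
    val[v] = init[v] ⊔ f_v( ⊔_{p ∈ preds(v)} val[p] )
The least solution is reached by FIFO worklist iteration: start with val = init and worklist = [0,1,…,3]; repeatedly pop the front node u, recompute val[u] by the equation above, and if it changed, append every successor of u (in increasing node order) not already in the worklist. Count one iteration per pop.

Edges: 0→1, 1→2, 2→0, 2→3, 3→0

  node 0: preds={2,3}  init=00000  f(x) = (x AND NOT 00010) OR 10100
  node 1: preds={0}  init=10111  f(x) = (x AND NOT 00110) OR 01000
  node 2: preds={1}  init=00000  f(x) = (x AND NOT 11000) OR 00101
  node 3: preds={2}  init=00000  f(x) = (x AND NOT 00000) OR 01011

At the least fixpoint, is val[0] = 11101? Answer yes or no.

Trace (6 dequeues):
  [1] u=0 | in 00000 | out 10100 | prev 00000 | push {}
  [2] u=1 | in 10100 | out 11111 | prev 10111 | push {}
  [3] u=2 | in 11111 | out 00111 | prev 00000 | push {0}
  [4] u=3 | in 00111 | out 01111 | prev 00000 | push {}
  [5] u=0 | in 01111 | out 11101 | prev 10100 | push {1}
  [6] u=1 | in 11101 | out 11111 | ==

Converged values:
  [0] 11101
  [1] 11111
  [2] 00111
  [3] 01111

yes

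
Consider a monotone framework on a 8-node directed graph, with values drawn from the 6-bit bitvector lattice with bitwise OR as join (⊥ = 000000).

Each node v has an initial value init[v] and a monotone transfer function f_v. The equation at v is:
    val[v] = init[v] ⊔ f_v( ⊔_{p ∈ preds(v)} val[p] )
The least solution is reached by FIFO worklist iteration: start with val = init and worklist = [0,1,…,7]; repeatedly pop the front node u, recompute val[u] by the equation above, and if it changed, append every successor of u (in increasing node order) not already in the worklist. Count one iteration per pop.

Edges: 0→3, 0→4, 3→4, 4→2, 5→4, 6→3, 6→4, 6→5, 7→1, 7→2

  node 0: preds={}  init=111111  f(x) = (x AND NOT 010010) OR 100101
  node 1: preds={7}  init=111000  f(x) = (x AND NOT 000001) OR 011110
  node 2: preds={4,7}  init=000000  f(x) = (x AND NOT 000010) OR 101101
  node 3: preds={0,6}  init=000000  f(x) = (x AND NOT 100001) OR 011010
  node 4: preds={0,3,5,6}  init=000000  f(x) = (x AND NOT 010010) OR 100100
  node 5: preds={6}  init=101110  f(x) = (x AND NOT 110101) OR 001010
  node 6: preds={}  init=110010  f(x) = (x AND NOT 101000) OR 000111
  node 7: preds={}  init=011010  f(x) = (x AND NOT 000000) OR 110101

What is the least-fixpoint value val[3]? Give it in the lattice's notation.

Iteration log — 13 steps:
  step 1. node 0  ⊔preds=000000  new=111111  stable
  step 2. node 1  ⊔preds=011010  new=111110  old=111000  +wl: 
  step 3. node 2  ⊔preds=011010  new=111101  old=000000  +wl: 
  step 4. node 3  ⊔preds=111111  new=011110  old=000000  +wl: 
  step 5. node 4  ⊔preds=111111  new=101101  old=000000  +wl: 2
  step 6. node 5  ⊔preds=110010  new=101110  stable
  step 7. node 6  ⊔preds=000000  new=110111  old=110010  +wl: 3,4,5
  step 8. node 7  ⊔preds=000000  new=111111  old=011010  +wl: 1
  step 9. node 2  ⊔preds=111111  new=111101  stable
  step 10. node 3  ⊔preds=111111  new=011110  stable
  step 11. node 4  ⊔preds=111111  new=101101  stable
  step 12. node 5  ⊔preds=110111  new=101110  stable
  step 13. node 1  ⊔preds=111111  new=111110  stable

Least fixpoint reached:
  node 0: 111111
  node 1: 111110
  node 2: 111101
  node 3: 011110
  node 4: 101101
  node 5: 101110
  node 6: 110111
  node 7: 111111

011110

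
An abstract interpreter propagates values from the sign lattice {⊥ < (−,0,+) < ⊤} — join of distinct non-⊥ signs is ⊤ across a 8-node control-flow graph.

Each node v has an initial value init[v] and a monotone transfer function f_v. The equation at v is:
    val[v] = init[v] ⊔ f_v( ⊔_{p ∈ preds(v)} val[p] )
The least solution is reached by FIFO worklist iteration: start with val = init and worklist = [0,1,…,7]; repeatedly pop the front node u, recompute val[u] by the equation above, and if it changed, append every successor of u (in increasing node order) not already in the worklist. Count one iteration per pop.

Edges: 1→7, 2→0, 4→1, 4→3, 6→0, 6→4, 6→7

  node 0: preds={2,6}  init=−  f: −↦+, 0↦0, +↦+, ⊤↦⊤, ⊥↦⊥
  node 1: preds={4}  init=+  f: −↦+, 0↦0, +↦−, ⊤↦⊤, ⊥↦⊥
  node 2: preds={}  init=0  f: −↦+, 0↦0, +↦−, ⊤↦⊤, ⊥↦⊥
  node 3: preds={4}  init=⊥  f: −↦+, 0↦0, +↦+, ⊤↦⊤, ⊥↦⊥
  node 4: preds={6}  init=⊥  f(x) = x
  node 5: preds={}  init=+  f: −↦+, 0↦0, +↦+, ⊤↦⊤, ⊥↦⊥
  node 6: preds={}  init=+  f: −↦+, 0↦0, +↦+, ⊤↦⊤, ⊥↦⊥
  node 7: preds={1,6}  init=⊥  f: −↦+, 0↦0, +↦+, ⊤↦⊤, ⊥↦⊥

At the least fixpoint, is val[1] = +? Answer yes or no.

no

Iteration log — 11 steps:
  step 1. node 0  ⊔preds=⊤  new=⊤  old=−  +wl: 
  step 2. node 1  ⊔preds=⊥  new=+  stable
  step 3. node 2  ⊔preds=⊥  new=0  stable
  step 4. node 3  ⊔preds=⊥  new=⊥  stable
  step 5. node 4  ⊔preds=+  new=+  old=⊥  +wl: 1,3
  step 6. node 5  ⊔preds=⊥  new=+  stable
  step 7. node 6  ⊔preds=⊥  new=+  stable
  step 8. node 7  ⊔preds=+  new=+  old=⊥  +wl: 
  step 9. node 1  ⊔preds=+  new=⊤  old=+  +wl: 7
  step 10. node 3  ⊔preds=+  new=+  old=⊥  +wl: 
  step 11. node 7  ⊔preds=⊤  new=⊤  old=+  +wl: 

Least fixpoint reached:
  node 0: ⊤
  node 1: ⊤
  node 2: 0
  node 3: +
  node 4: +
  node 5: +
  node 6: +
  node 7: ⊤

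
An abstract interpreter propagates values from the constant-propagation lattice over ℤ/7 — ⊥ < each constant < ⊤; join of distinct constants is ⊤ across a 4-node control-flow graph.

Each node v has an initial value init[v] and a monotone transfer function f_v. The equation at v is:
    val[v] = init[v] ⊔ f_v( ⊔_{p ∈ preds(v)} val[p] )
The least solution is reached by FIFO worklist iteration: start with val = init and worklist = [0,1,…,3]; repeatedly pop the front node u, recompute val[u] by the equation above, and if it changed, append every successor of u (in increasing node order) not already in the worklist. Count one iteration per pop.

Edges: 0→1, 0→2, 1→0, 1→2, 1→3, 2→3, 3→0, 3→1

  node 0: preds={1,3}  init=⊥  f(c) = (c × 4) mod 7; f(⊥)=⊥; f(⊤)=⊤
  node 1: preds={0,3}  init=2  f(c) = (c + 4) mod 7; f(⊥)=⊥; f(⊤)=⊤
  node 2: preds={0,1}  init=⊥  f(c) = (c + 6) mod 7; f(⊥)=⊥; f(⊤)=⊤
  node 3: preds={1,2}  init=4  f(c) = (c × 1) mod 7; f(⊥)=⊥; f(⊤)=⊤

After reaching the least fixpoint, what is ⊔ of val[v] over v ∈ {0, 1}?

⊤

Iteration log — 6 steps:
  step 1. node 0  ⊔preds=⊤  new=⊤  old=⊥  +wl: 
  step 2. node 1  ⊔preds=⊤  new=⊤  old=2  +wl: 0
  step 3. node 2  ⊔preds=⊤  new=⊤  old=⊥  +wl: 
  step 4. node 3  ⊔preds=⊤  new=⊤  old=4  +wl: 1
  step 5. node 0  ⊔preds=⊤  new=⊤  stable
  step 6. node 1  ⊔preds=⊤  new=⊤  stable

Least fixpoint reached:
  node 0: ⊤
  node 1: ⊤
  node 2: ⊤
  node 3: ⊤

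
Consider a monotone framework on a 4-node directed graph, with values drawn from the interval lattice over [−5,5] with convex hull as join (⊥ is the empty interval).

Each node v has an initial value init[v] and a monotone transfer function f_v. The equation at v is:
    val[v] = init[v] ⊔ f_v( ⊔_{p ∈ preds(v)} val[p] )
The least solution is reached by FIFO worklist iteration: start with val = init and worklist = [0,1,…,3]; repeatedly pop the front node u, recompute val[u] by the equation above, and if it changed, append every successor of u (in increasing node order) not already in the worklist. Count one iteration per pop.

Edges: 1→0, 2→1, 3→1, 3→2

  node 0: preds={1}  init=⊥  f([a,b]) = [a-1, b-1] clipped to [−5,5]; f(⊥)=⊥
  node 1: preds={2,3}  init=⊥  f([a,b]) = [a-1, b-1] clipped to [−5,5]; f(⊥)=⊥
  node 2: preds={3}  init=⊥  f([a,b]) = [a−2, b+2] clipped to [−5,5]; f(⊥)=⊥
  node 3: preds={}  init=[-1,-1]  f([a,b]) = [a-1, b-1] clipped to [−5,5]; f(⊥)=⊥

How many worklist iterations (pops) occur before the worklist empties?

7

Worklist (7 pops):
  #1 pop 0: in=⊥ → ⊥ (no change)
  #2 pop 1: in=[-1,-1] → [-2,-2] (was ⊥); enqueue [0]
  #3 pop 2: in=[-1,-1] → [-3,1] (was ⊥); enqueue [1]
  #4 pop 3: in=⊥ → [-1,-1] (no change)
  #5 pop 0: in=[-2,-2] → [-3,-3] (was ⊥); enqueue []
  #6 pop 1: in=[-3,1] → [-4,0] (was [-2,-2]); enqueue [0]
  #7 pop 0: in=[-4,0] → [-5,-1] (was [-3,-3]); enqueue []

Fixpoint:
  val[0] = [-5,-1]
  val[1] = [-4,0]
  val[2] = [-3,1]
  val[3] = [-1,-1]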